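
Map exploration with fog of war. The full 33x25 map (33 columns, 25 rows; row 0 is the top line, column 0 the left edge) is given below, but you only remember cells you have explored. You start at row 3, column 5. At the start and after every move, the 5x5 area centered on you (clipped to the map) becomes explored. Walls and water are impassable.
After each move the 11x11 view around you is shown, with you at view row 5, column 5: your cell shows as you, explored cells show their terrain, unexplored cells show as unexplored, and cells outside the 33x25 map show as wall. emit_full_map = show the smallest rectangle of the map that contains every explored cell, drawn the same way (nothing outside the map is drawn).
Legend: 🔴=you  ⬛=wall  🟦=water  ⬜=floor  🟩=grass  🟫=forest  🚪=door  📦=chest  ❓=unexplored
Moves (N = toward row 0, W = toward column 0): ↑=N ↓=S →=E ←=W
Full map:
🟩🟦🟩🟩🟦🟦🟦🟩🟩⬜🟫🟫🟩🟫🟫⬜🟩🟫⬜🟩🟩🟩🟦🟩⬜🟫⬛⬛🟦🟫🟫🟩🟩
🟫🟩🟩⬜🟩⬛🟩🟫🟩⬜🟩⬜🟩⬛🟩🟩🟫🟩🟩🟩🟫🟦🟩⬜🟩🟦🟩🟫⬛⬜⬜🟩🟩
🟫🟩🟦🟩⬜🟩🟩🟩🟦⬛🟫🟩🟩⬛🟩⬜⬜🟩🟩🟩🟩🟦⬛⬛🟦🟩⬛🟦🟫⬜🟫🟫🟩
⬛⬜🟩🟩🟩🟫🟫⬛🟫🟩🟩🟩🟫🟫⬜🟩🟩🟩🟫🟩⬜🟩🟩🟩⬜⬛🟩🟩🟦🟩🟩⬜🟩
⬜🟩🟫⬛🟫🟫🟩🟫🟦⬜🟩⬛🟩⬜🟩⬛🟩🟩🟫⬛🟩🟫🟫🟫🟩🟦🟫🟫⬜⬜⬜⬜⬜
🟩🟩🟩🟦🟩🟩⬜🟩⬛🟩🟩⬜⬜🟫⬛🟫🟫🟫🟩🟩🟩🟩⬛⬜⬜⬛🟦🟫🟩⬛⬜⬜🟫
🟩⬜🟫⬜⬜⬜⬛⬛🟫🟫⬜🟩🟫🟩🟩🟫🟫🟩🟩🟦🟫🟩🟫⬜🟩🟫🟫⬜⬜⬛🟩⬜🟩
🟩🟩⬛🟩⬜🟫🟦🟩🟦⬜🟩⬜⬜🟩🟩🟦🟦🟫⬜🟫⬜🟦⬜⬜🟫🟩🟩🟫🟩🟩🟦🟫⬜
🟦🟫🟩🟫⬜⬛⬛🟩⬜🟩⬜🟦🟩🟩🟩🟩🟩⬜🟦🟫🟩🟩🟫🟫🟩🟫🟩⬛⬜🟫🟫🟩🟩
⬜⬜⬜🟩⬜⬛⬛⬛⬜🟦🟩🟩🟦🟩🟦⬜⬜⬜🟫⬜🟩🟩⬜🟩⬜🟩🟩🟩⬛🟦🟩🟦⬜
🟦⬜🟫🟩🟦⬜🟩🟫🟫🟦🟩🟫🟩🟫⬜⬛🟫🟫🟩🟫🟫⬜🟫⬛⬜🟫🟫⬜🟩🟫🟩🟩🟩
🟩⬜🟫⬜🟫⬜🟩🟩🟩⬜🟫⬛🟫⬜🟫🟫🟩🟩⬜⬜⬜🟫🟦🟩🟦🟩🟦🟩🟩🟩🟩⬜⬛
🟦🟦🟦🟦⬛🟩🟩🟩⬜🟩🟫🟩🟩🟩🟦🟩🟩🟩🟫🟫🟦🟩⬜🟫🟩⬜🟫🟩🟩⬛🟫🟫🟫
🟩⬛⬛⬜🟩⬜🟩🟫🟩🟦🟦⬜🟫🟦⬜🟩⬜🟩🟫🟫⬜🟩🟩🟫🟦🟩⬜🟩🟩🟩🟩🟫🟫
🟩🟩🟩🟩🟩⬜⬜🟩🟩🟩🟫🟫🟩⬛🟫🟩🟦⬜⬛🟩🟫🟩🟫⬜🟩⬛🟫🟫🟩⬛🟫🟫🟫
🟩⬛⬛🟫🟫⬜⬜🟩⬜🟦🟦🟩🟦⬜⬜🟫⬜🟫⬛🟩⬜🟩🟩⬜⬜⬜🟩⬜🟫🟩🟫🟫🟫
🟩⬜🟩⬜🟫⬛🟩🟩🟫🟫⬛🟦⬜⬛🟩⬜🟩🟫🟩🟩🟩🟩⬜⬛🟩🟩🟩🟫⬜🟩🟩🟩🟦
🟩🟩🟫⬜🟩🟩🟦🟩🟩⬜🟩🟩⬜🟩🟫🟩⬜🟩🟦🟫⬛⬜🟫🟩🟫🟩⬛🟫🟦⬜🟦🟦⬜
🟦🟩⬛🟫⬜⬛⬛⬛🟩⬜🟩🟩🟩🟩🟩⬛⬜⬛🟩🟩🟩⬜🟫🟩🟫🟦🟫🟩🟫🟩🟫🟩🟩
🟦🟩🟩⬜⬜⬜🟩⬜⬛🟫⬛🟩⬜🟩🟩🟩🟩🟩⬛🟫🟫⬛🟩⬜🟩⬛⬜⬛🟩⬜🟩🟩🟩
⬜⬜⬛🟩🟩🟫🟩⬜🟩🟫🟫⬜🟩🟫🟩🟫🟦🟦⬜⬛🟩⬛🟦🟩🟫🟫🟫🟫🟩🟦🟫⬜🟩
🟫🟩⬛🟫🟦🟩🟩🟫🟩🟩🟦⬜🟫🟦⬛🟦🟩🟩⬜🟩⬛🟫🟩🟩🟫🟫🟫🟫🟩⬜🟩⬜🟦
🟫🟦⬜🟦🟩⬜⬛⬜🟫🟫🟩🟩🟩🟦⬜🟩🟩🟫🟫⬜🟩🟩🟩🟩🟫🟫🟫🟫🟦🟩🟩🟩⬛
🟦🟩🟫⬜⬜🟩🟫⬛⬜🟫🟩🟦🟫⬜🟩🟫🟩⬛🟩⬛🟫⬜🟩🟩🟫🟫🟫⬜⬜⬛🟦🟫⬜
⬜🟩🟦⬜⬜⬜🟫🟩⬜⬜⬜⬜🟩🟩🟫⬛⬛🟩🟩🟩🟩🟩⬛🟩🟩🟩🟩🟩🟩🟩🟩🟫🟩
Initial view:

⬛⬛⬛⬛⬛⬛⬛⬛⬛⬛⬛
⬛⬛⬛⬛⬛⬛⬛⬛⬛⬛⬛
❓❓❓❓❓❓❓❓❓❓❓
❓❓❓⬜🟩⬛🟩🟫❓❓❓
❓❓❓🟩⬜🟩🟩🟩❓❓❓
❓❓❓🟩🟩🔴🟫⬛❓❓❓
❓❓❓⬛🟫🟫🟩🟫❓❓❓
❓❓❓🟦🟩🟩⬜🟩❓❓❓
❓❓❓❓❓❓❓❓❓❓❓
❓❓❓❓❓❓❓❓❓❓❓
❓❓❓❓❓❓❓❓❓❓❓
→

⬛⬛⬛⬛⬛⬛⬛⬛⬛⬛⬛
⬛⬛⬛⬛⬛⬛⬛⬛⬛⬛⬛
❓❓❓❓❓❓❓❓❓❓❓
❓❓⬜🟩⬛🟩🟫🟩❓❓❓
❓❓🟩⬜🟩🟩🟩🟦❓❓❓
❓❓🟩🟩🟫🔴⬛🟫❓❓❓
❓❓⬛🟫🟫🟩🟫🟦❓❓❓
❓❓🟦🟩🟩⬜🟩⬛❓❓❓
❓❓❓❓❓❓❓❓❓❓❓
❓❓❓❓❓❓❓❓❓❓❓
❓❓❓❓❓❓❓❓❓❓❓

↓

⬛⬛⬛⬛⬛⬛⬛⬛⬛⬛⬛
❓❓❓❓❓❓❓❓❓❓❓
❓❓⬜🟩⬛🟩🟫🟩❓❓❓
❓❓🟩⬜🟩🟩🟩🟦❓❓❓
❓❓🟩🟩🟫🟫⬛🟫❓❓❓
❓❓⬛🟫🟫🔴🟫🟦❓❓❓
❓❓🟦🟩🟩⬜🟩⬛❓❓❓
❓❓❓⬜⬜⬛⬛🟫❓❓❓
❓❓❓❓❓❓❓❓❓❓❓
❓❓❓❓❓❓❓❓❓❓❓
❓❓❓❓❓❓❓❓❓❓❓

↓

❓❓❓❓❓❓❓❓❓❓❓
❓❓⬜🟩⬛🟩🟫🟩❓❓❓
❓❓🟩⬜🟩🟩🟩🟦❓❓❓
❓❓🟩🟩🟫🟫⬛🟫❓❓❓
❓❓⬛🟫🟫🟩🟫🟦❓❓❓
❓❓🟦🟩🟩🔴🟩⬛❓❓❓
❓❓❓⬜⬜⬛⬛🟫❓❓❓
❓❓❓⬜🟫🟦🟩🟦❓❓❓
❓❓❓❓❓❓❓❓❓❓❓
❓❓❓❓❓❓❓❓❓❓❓
❓❓❓❓❓❓❓❓❓❓❓

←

❓❓❓❓❓❓❓❓❓❓❓
❓❓❓⬜🟩⬛🟩🟫🟩❓❓
❓❓❓🟩⬜🟩🟩🟩🟦❓❓
❓❓❓🟩🟩🟫🟫⬛🟫❓❓
❓❓❓⬛🟫🟫🟩🟫🟦❓❓
❓❓❓🟦🟩🔴⬜🟩⬛❓❓
❓❓❓⬜⬜⬜⬛⬛🟫❓❓
❓❓❓🟩⬜🟫🟦🟩🟦❓❓
❓❓❓❓❓❓❓❓❓❓❓
❓❓❓❓❓❓❓❓❓❓❓
❓❓❓❓❓❓❓❓❓❓❓

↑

⬛⬛⬛⬛⬛⬛⬛⬛⬛⬛⬛
❓❓❓❓❓❓❓❓❓❓❓
❓❓❓⬜🟩⬛🟩🟫🟩❓❓
❓❓❓🟩⬜🟩🟩🟩🟦❓❓
❓❓❓🟩🟩🟫🟫⬛🟫❓❓
❓❓❓⬛🟫🔴🟩🟫🟦❓❓
❓❓❓🟦🟩🟩⬜🟩⬛❓❓
❓❓❓⬜⬜⬜⬛⬛🟫❓❓
❓❓❓🟩⬜🟫🟦🟩🟦❓❓
❓❓❓❓❓❓❓❓❓❓❓
❓❓❓❓❓❓❓❓❓❓❓

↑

⬛⬛⬛⬛⬛⬛⬛⬛⬛⬛⬛
⬛⬛⬛⬛⬛⬛⬛⬛⬛⬛⬛
❓❓❓❓❓❓❓❓❓❓❓
❓❓❓⬜🟩⬛🟩🟫🟩❓❓
❓❓❓🟩⬜🟩🟩🟩🟦❓❓
❓❓❓🟩🟩🔴🟫⬛🟫❓❓
❓❓❓⬛🟫🟫🟩🟫🟦❓❓
❓❓❓🟦🟩🟩⬜🟩⬛❓❓
❓❓❓⬜⬜⬜⬛⬛🟫❓❓
❓❓❓🟩⬜🟫🟦🟩🟦❓❓
❓❓❓❓❓❓❓❓❓❓❓

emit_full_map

⬜🟩⬛🟩🟫🟩
🟩⬜🟩🟩🟩🟦
🟩🟩🔴🟫⬛🟫
⬛🟫🟫🟩🟫🟦
🟦🟩🟩⬜🟩⬛
⬜⬜⬜⬛⬛🟫
🟩⬜🟫🟦🟩🟦

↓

⬛⬛⬛⬛⬛⬛⬛⬛⬛⬛⬛
❓❓❓❓❓❓❓❓❓❓❓
❓❓❓⬜🟩⬛🟩🟫🟩❓❓
❓❓❓🟩⬜🟩🟩🟩🟦❓❓
❓❓❓🟩🟩🟫🟫⬛🟫❓❓
❓❓❓⬛🟫🔴🟩🟫🟦❓❓
❓❓❓🟦🟩🟩⬜🟩⬛❓❓
❓❓❓⬜⬜⬜⬛⬛🟫❓❓
❓❓❓🟩⬜🟫🟦🟩🟦❓❓
❓❓❓❓❓❓❓❓❓❓❓
❓❓❓❓❓❓❓❓❓❓❓

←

⬛⬛⬛⬛⬛⬛⬛⬛⬛⬛⬛
⬛❓❓❓❓❓❓❓❓❓❓
⬛❓❓❓⬜🟩⬛🟩🟫🟩❓
⬛❓❓🟦🟩⬜🟩🟩🟩🟦❓
⬛❓❓🟩🟩🟩🟫🟫⬛🟫❓
⬛❓❓🟫⬛🔴🟫🟩🟫🟦❓
⬛❓❓🟩🟦🟩🟩⬜🟩⬛❓
⬛❓❓🟫⬜⬜⬜⬛⬛🟫❓
⬛❓❓❓🟩⬜🟫🟦🟩🟦❓
⬛❓❓❓❓❓❓❓❓❓❓
⬛❓❓❓❓❓❓❓❓❓❓

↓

⬛❓❓❓❓❓❓❓❓❓❓
⬛❓❓❓⬜🟩⬛🟩🟫🟩❓
⬛❓❓🟦🟩⬜🟩🟩🟩🟦❓
⬛❓❓🟩🟩🟩🟫🟫⬛🟫❓
⬛❓❓🟫⬛🟫🟫🟩🟫🟦❓
⬛❓❓🟩🟦🔴🟩⬜🟩⬛❓
⬛❓❓🟫⬜⬜⬜⬛⬛🟫❓
⬛❓❓⬛🟩⬜🟫🟦🟩🟦❓
⬛❓❓❓❓❓❓❓❓❓❓
⬛❓❓❓❓❓❓❓❓❓❓
⬛❓❓❓❓❓❓❓❓❓❓

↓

⬛❓❓❓⬜🟩⬛🟩🟫🟩❓
⬛❓❓🟦🟩⬜🟩🟩🟩🟦❓
⬛❓❓🟩🟩🟩🟫🟫⬛🟫❓
⬛❓❓🟫⬛🟫🟫🟩🟫🟦❓
⬛❓❓🟩🟦🟩🟩⬜🟩⬛❓
⬛❓❓🟫⬜🔴⬜⬛⬛🟫❓
⬛❓❓⬛🟩⬜🟫🟦🟩🟦❓
⬛❓❓🟩🟫⬜⬛⬛❓❓❓
⬛❓❓❓❓❓❓❓❓❓❓
⬛❓❓❓❓❓❓❓❓❓❓
⬛❓❓❓❓❓❓❓❓❓❓

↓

⬛❓❓🟦🟩⬜🟩🟩🟩🟦❓
⬛❓❓🟩🟩🟩🟫🟫⬛🟫❓
⬛❓❓🟫⬛🟫🟫🟩🟫🟦❓
⬛❓❓🟩🟦🟩🟩⬜🟩⬛❓
⬛❓❓🟫⬜⬜⬜⬛⬛🟫❓
⬛❓❓⬛🟩🔴🟫🟦🟩🟦❓
⬛❓❓🟩🟫⬜⬛⬛❓❓❓
⬛❓❓⬜🟩⬜⬛⬛❓❓❓
⬛❓❓❓❓❓❓❓❓❓❓
⬛❓❓❓❓❓❓❓❓❓❓
⬛❓❓❓❓❓❓❓❓❓❓

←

⬛⬛❓❓🟦🟩⬜🟩🟩🟩🟦
⬛⬛❓❓🟩🟩🟩🟫🟫⬛🟫
⬛⬛❓❓🟫⬛🟫🟫🟩🟫🟦
⬛⬛❓🟩🟩🟦🟩🟩⬜🟩⬛
⬛⬛❓⬜🟫⬜⬜⬜⬛⬛🟫
⬛⬛❓🟩⬛🔴⬜🟫🟦🟩🟦
⬛⬛❓🟫🟩🟫⬜⬛⬛❓❓
⬛⬛❓⬜⬜🟩⬜⬛⬛❓❓
⬛⬛❓❓❓❓❓❓❓❓❓
⬛⬛❓❓❓❓❓❓❓❓❓
⬛⬛❓❓❓❓❓❓❓❓❓

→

⬛❓❓🟦🟩⬜🟩🟩🟩🟦❓
⬛❓❓🟩🟩🟩🟫🟫⬛🟫❓
⬛❓❓🟫⬛🟫🟫🟩🟫🟦❓
⬛❓🟩🟩🟦🟩🟩⬜🟩⬛❓
⬛❓⬜🟫⬜⬜⬜⬛⬛🟫❓
⬛❓🟩⬛🟩🔴🟫🟦🟩🟦❓
⬛❓🟫🟩🟫⬜⬛⬛❓❓❓
⬛❓⬜⬜🟩⬜⬛⬛❓❓❓
⬛❓❓❓❓❓❓❓❓❓❓
⬛❓❓❓❓❓❓❓❓❓❓
⬛❓❓❓❓❓❓❓❓❓❓

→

❓❓🟦🟩⬜🟩🟩🟩🟦❓❓
❓❓🟩🟩🟩🟫🟫⬛🟫❓❓
❓❓🟫⬛🟫🟫🟩🟫🟦❓❓
❓🟩🟩🟦🟩🟩⬜🟩⬛❓❓
❓⬜🟫⬜⬜⬜⬛⬛🟫❓❓
❓🟩⬛🟩⬜🔴🟦🟩🟦❓❓
❓🟫🟩🟫⬜⬛⬛🟩❓❓❓
❓⬜⬜🟩⬜⬛⬛⬛❓❓❓
❓❓❓❓❓❓❓❓❓❓❓
❓❓❓❓❓❓❓❓❓❓❓
❓❓❓❓❓❓❓❓❓❓❓

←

⬛❓❓🟦🟩⬜🟩🟩🟩🟦❓
⬛❓❓🟩🟩🟩🟫🟫⬛🟫❓
⬛❓❓🟫⬛🟫🟫🟩🟫🟦❓
⬛❓🟩🟩🟦🟩🟩⬜🟩⬛❓
⬛❓⬜🟫⬜⬜⬜⬛⬛🟫❓
⬛❓🟩⬛🟩🔴🟫🟦🟩🟦❓
⬛❓🟫🟩🟫⬜⬛⬛🟩❓❓
⬛❓⬜⬜🟩⬜⬛⬛⬛❓❓
⬛❓❓❓❓❓❓❓❓❓❓
⬛❓❓❓❓❓❓❓❓❓❓
⬛❓❓❓❓❓❓❓❓❓❓

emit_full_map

❓❓⬜🟩⬛🟩🟫🟩
❓🟦🟩⬜🟩🟩🟩🟦
❓🟩🟩🟩🟫🟫⬛🟫
❓🟫⬛🟫🟫🟩🟫🟦
🟩🟩🟦🟩🟩⬜🟩⬛
⬜🟫⬜⬜⬜⬛⬛🟫
🟩⬛🟩🔴🟫🟦🟩🟦
🟫🟩🟫⬜⬛⬛🟩❓
⬜⬜🟩⬜⬛⬛⬛❓

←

⬛⬛❓❓🟦🟩⬜🟩🟩🟩🟦
⬛⬛❓❓🟩🟩🟩🟫🟫⬛🟫
⬛⬛❓❓🟫⬛🟫🟫🟩🟫🟦
⬛⬛❓🟩🟩🟦🟩🟩⬜🟩⬛
⬛⬛❓⬜🟫⬜⬜⬜⬛⬛🟫
⬛⬛❓🟩⬛🔴⬜🟫🟦🟩🟦
⬛⬛❓🟫🟩🟫⬜⬛⬛🟩❓
⬛⬛❓⬜⬜🟩⬜⬛⬛⬛❓
⬛⬛❓❓❓❓❓❓❓❓❓
⬛⬛❓❓❓❓❓❓❓❓❓
⬛⬛❓❓❓❓❓❓❓❓❓

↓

⬛⬛❓❓🟩🟩🟩🟫🟫⬛🟫
⬛⬛❓❓🟫⬛🟫🟫🟩🟫🟦
⬛⬛❓🟩🟩🟦🟩🟩⬜🟩⬛
⬛⬛❓⬜🟫⬜⬜⬜⬛⬛🟫
⬛⬛❓🟩⬛🟩⬜🟫🟦🟩🟦
⬛⬛❓🟫🟩🔴⬜⬛⬛🟩❓
⬛⬛❓⬜⬜🟩⬜⬛⬛⬛❓
⬛⬛❓⬜🟫🟩🟦⬜❓❓❓
⬛⬛❓❓❓❓❓❓❓❓❓
⬛⬛❓❓❓❓❓❓❓❓❓
⬛⬛❓❓❓❓❓❓❓❓❓

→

⬛❓❓🟩🟩🟩🟫🟫⬛🟫❓
⬛❓❓🟫⬛🟫🟫🟩🟫🟦❓
⬛❓🟩🟩🟦🟩🟩⬜🟩⬛❓
⬛❓⬜🟫⬜⬜⬜⬛⬛🟫❓
⬛❓🟩⬛🟩⬜🟫🟦🟩🟦❓
⬛❓🟫🟩🟫🔴⬛⬛🟩❓❓
⬛❓⬜⬜🟩⬜⬛⬛⬛❓❓
⬛❓⬜🟫🟩🟦⬜🟩❓❓❓
⬛❓❓❓❓❓❓❓❓❓❓
⬛❓❓❓❓❓❓❓❓❓❓
⬛❓❓❓❓❓❓❓❓❓❓

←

⬛⬛❓❓🟩🟩🟩🟫🟫⬛🟫
⬛⬛❓❓🟫⬛🟫🟫🟩🟫🟦
⬛⬛❓🟩🟩🟦🟩🟩⬜🟩⬛
⬛⬛❓⬜🟫⬜⬜⬜⬛⬛🟫
⬛⬛❓🟩⬛🟩⬜🟫🟦🟩🟦
⬛⬛❓🟫🟩🔴⬜⬛⬛🟩❓
⬛⬛❓⬜⬜🟩⬜⬛⬛⬛❓
⬛⬛❓⬜🟫🟩🟦⬜🟩❓❓
⬛⬛❓❓❓❓❓❓❓❓❓
⬛⬛❓❓❓❓❓❓❓❓❓
⬛⬛❓❓❓❓❓❓❓❓❓

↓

⬛⬛❓❓🟫⬛🟫🟫🟩🟫🟦
⬛⬛❓🟩🟩🟦🟩🟩⬜🟩⬛
⬛⬛❓⬜🟫⬜⬜⬜⬛⬛🟫
⬛⬛❓🟩⬛🟩⬜🟫🟦🟩🟦
⬛⬛❓🟫🟩🟫⬜⬛⬛🟩❓
⬛⬛❓⬜⬜🔴⬜⬛⬛⬛❓
⬛⬛❓⬜🟫🟩🟦⬜🟩❓❓
⬛⬛❓⬜🟫⬜🟫⬜❓❓❓
⬛⬛❓❓❓❓❓❓❓❓❓
⬛⬛❓❓❓❓❓❓❓❓❓
⬛⬛❓❓❓❓❓❓❓❓❓

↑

⬛⬛❓❓🟩🟩🟩🟫🟫⬛🟫
⬛⬛❓❓🟫⬛🟫🟫🟩🟫🟦
⬛⬛❓🟩🟩🟦🟩🟩⬜🟩⬛
⬛⬛❓⬜🟫⬜⬜⬜⬛⬛🟫
⬛⬛❓🟩⬛🟩⬜🟫🟦🟩🟦
⬛⬛❓🟫🟩🔴⬜⬛⬛🟩❓
⬛⬛❓⬜⬜🟩⬜⬛⬛⬛❓
⬛⬛❓⬜🟫🟩🟦⬜🟩❓❓
⬛⬛❓⬜🟫⬜🟫⬜❓❓❓
⬛⬛❓❓❓❓❓❓❓❓❓
⬛⬛❓❓❓❓❓❓❓❓❓

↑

⬛⬛❓❓🟦🟩⬜🟩🟩🟩🟦
⬛⬛❓❓🟩🟩🟩🟫🟫⬛🟫
⬛⬛❓❓🟫⬛🟫🟫🟩🟫🟦
⬛⬛❓🟩🟩🟦🟩🟩⬜🟩⬛
⬛⬛❓⬜🟫⬜⬜⬜⬛⬛🟫
⬛⬛❓🟩⬛🔴⬜🟫🟦🟩🟦
⬛⬛❓🟫🟩🟫⬜⬛⬛🟩❓
⬛⬛❓⬜⬜🟩⬜⬛⬛⬛❓
⬛⬛❓⬜🟫🟩🟦⬜🟩❓❓
⬛⬛❓⬜🟫⬜🟫⬜❓❓❓
⬛⬛❓❓❓❓❓❓❓❓❓

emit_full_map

❓❓⬜🟩⬛🟩🟫🟩
❓🟦🟩⬜🟩🟩🟩🟦
❓🟩🟩🟩🟫🟫⬛🟫
❓🟫⬛🟫🟫🟩🟫🟦
🟩🟩🟦🟩🟩⬜🟩⬛
⬜🟫⬜⬜⬜⬛⬛🟫
🟩⬛🔴⬜🟫🟦🟩🟦
🟫🟩🟫⬜⬛⬛🟩❓
⬜⬜🟩⬜⬛⬛⬛❓
⬜🟫🟩🟦⬜🟩❓❓
⬜🟫⬜🟫⬜❓❓❓

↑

⬛⬛❓❓❓⬜🟩⬛🟩🟫🟩
⬛⬛❓❓🟦🟩⬜🟩🟩🟩🟦
⬛⬛❓❓🟩🟩🟩🟫🟫⬛🟫
⬛⬛❓🟩🟫⬛🟫🟫🟩🟫🟦
⬛⬛❓🟩🟩🟦🟩🟩⬜🟩⬛
⬛⬛❓⬜🟫🔴⬜⬜⬛⬛🟫
⬛⬛❓🟩⬛🟩⬜🟫🟦🟩🟦
⬛⬛❓🟫🟩🟫⬜⬛⬛🟩❓
⬛⬛❓⬜⬜🟩⬜⬛⬛⬛❓
⬛⬛❓⬜🟫🟩🟦⬜🟩❓❓
⬛⬛❓⬜🟫⬜🟫⬜❓❓❓

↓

⬛⬛❓❓🟦🟩⬜🟩🟩🟩🟦
⬛⬛❓❓🟩🟩🟩🟫🟫⬛🟫
⬛⬛❓🟩🟫⬛🟫🟫🟩🟫🟦
⬛⬛❓🟩🟩🟦🟩🟩⬜🟩⬛
⬛⬛❓⬜🟫⬜⬜⬜⬛⬛🟫
⬛⬛❓🟩⬛🔴⬜🟫🟦🟩🟦
⬛⬛❓🟫🟩🟫⬜⬛⬛🟩❓
⬛⬛❓⬜⬜🟩⬜⬛⬛⬛❓
⬛⬛❓⬜🟫🟩🟦⬜🟩❓❓
⬛⬛❓⬜🟫⬜🟫⬜❓❓❓
⬛⬛❓❓❓❓❓❓❓❓❓

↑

⬛⬛❓❓❓⬜🟩⬛🟩🟫🟩
⬛⬛❓❓🟦🟩⬜🟩🟩🟩🟦
⬛⬛❓❓🟩🟩🟩🟫🟫⬛🟫
⬛⬛❓🟩🟫⬛🟫🟫🟩🟫🟦
⬛⬛❓🟩🟩🟦🟩🟩⬜🟩⬛
⬛⬛❓⬜🟫🔴⬜⬜⬛⬛🟫
⬛⬛❓🟩⬛🟩⬜🟫🟦🟩🟦
⬛⬛❓🟫🟩🟫⬜⬛⬛🟩❓
⬛⬛❓⬜⬜🟩⬜⬛⬛⬛❓
⬛⬛❓⬜🟫🟩🟦⬜🟩❓❓
⬛⬛❓⬜🟫⬜🟫⬜❓❓❓

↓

⬛⬛❓❓🟦🟩⬜🟩🟩🟩🟦
⬛⬛❓❓🟩🟩🟩🟫🟫⬛🟫
⬛⬛❓🟩🟫⬛🟫🟫🟩🟫🟦
⬛⬛❓🟩🟩🟦🟩🟩⬜🟩⬛
⬛⬛❓⬜🟫⬜⬜⬜⬛⬛🟫
⬛⬛❓🟩⬛🔴⬜🟫🟦🟩🟦
⬛⬛❓🟫🟩🟫⬜⬛⬛🟩❓
⬛⬛❓⬜⬜🟩⬜⬛⬛⬛❓
⬛⬛❓⬜🟫🟩🟦⬜🟩❓❓
⬛⬛❓⬜🟫⬜🟫⬜❓❓❓
⬛⬛❓❓❓❓❓❓❓❓❓


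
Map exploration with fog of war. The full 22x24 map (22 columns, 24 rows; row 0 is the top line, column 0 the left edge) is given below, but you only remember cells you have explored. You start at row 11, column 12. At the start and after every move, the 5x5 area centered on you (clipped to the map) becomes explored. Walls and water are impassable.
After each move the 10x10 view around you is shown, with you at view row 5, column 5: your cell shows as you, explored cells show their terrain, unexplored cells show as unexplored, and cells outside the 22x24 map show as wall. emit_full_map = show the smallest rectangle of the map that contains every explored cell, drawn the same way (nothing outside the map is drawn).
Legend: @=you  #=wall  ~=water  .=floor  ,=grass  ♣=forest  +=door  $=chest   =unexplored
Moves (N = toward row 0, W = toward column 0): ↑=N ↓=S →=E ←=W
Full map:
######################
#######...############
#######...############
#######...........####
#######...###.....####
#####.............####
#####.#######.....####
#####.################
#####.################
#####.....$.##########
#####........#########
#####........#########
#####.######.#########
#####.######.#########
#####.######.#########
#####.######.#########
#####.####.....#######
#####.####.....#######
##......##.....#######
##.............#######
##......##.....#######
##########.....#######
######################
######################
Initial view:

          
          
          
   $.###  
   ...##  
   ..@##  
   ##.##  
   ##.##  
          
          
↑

          
          
          
   #####  
   $.###  
   ..@##  
   ...##  
   ##.##  
   ##.##  
          

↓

          
          
   #####  
   $.###  
   ...##  
   ..@##  
   ##.##  
   ##.##  
          
          

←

          
          
    ##### 
   .$.### 
   ....## 
   ..@.## 
   ###.## 
   ###.## 
          
          

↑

          
          
          
   ###### 
   .$.### 
   ..@.## 
   ....## 
   ###.## 
   ###.## 
          

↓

          
          
   ###### 
   .$.### 
   ....## 
   ..@.## 
   ###.## 
   ###.## 
          
          

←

          
          
    ######
   ..$.###
   .....##
   ..@..##
   ####.##
   ####.##
          
          

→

          
          
   ###### 
  ..$.### 
  .....## 
  ...@.## 
  ####.## 
  ####.## 
          
          

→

          
          
  ######  
 ..$.###  
 .....##  
 ....@##  
 ####.##  
 ####.##  
          
          

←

          
          
   ###### 
  ..$.### 
  .....## 
  ...@.## 
  ####.## 
  ####.## 
          
          

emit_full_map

 ######
..$.###
.....##
...@.##
####.##
####.##

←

          
          
    ######
   ..$.###
   .....##
   ..@..##
   ####.##
   ####.##
          
          


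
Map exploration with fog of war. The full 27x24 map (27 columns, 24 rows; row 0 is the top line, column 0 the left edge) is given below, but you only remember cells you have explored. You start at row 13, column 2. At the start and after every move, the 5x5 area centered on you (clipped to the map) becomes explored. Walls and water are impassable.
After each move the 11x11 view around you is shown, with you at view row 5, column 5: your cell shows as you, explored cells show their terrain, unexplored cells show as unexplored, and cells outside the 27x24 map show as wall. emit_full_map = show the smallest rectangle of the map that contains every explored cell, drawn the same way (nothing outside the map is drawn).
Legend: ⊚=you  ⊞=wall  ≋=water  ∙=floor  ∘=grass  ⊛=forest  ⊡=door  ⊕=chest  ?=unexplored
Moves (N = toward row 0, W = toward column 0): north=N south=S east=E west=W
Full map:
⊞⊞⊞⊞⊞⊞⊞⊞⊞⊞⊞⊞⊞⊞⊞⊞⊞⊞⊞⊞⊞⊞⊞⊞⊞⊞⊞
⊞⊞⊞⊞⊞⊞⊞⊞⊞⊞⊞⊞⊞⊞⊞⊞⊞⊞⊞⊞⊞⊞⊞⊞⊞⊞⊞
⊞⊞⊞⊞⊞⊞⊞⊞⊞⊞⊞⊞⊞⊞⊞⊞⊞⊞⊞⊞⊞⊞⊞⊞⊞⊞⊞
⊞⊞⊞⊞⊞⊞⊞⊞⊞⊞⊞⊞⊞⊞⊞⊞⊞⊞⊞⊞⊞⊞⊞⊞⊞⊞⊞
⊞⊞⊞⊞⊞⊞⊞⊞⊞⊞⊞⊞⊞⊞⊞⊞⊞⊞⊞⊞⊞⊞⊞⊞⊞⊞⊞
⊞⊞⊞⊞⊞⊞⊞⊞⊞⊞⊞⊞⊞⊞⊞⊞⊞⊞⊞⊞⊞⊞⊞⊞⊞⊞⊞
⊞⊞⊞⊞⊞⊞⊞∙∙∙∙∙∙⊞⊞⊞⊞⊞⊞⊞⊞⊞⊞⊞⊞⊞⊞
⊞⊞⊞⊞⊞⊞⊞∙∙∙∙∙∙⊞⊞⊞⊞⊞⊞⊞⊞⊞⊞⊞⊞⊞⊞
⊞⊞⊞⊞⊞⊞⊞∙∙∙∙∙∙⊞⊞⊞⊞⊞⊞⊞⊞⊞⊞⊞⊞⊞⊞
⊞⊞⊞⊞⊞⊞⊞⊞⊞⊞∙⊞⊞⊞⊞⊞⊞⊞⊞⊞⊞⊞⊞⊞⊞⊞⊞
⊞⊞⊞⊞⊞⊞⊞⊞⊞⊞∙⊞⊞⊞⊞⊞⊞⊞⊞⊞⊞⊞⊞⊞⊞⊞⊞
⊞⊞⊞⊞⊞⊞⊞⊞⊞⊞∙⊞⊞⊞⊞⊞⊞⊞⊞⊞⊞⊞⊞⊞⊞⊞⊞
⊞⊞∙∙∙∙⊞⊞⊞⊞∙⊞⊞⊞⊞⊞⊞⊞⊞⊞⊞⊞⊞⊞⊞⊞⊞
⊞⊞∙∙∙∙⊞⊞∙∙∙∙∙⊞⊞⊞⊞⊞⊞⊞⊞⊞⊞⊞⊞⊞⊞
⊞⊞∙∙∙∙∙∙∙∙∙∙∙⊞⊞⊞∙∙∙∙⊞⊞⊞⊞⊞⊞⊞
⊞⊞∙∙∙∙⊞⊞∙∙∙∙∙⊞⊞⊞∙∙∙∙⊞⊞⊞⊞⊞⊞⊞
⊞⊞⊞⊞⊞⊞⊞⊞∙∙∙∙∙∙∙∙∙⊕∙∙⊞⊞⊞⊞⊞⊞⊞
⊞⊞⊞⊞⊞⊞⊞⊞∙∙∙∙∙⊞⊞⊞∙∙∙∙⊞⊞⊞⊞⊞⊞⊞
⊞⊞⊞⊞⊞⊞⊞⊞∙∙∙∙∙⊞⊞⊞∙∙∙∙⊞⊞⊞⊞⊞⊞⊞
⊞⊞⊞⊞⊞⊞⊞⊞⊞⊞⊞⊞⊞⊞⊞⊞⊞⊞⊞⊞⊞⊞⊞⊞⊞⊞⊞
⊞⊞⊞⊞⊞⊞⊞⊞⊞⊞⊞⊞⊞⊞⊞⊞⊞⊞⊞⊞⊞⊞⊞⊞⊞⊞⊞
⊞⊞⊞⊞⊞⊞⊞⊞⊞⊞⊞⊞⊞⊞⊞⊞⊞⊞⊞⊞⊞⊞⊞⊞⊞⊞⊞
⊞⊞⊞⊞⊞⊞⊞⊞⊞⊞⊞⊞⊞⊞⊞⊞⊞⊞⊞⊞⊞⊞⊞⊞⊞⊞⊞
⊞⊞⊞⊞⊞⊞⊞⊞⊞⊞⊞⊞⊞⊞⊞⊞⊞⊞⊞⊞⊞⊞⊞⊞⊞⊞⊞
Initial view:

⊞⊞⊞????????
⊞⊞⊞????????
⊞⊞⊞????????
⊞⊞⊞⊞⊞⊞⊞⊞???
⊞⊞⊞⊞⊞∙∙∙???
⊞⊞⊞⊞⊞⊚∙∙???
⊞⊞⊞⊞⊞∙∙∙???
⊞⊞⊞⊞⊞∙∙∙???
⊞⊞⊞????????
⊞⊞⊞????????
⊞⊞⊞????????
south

⊞⊞⊞????????
⊞⊞⊞????????
⊞⊞⊞⊞⊞⊞⊞⊞???
⊞⊞⊞⊞⊞∙∙∙???
⊞⊞⊞⊞⊞∙∙∙???
⊞⊞⊞⊞⊞⊚∙∙???
⊞⊞⊞⊞⊞∙∙∙???
⊞⊞⊞⊞⊞⊞⊞⊞???
⊞⊞⊞????????
⊞⊞⊞????????
⊞⊞⊞????????

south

⊞⊞⊞????????
⊞⊞⊞⊞⊞⊞⊞⊞???
⊞⊞⊞⊞⊞∙∙∙???
⊞⊞⊞⊞⊞∙∙∙???
⊞⊞⊞⊞⊞∙∙∙???
⊞⊞⊞⊞⊞⊚∙∙???
⊞⊞⊞⊞⊞⊞⊞⊞???
⊞⊞⊞⊞⊞⊞⊞⊞???
⊞⊞⊞????????
⊞⊞⊞????????
⊞⊞⊞????????

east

⊞⊞?????????
⊞⊞⊞⊞⊞⊞⊞????
⊞⊞⊞⊞∙∙∙????
⊞⊞⊞⊞∙∙∙∙???
⊞⊞⊞⊞∙∙∙∙???
⊞⊞⊞⊞∙⊚∙∙???
⊞⊞⊞⊞⊞⊞⊞⊞???
⊞⊞⊞⊞⊞⊞⊞⊞???
⊞⊞?????????
⊞⊞?????????
⊞⊞?????????

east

⊞??????????
⊞⊞⊞⊞⊞⊞?????
⊞⊞⊞∙∙∙?????
⊞⊞⊞∙∙∙∙⊞???
⊞⊞⊞∙∙∙∙∙???
⊞⊞⊞∙∙⊚∙⊞???
⊞⊞⊞⊞⊞⊞⊞⊞???
⊞⊞⊞⊞⊞⊞⊞⊞???
⊞??????????
⊞??????????
⊞??????????

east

???????????
⊞⊞⊞⊞⊞??????
⊞⊞∙∙∙??????
⊞⊞∙∙∙∙⊞⊞???
⊞⊞∙∙∙∙∙∙???
⊞⊞∙∙∙⊚⊞⊞???
⊞⊞⊞⊞⊞⊞⊞⊞???
⊞⊞⊞⊞⊞⊞⊞⊞???
???????????
???????????
???????????

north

???????????
???????????
⊞⊞⊞⊞⊞??????
⊞⊞∙∙∙∙⊞⊞???
⊞⊞∙∙∙∙⊞⊞???
⊞⊞∙∙∙⊚∙∙???
⊞⊞∙∙∙∙⊞⊞???
⊞⊞⊞⊞⊞⊞⊞⊞???
⊞⊞⊞⊞⊞⊞⊞⊞???
???????????
???????????

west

⊞??????????
⊞??????????
⊞⊞⊞⊞⊞⊞?????
⊞⊞⊞∙∙∙∙⊞⊞??
⊞⊞⊞∙∙∙∙⊞⊞??
⊞⊞⊞∙∙⊚∙∙∙??
⊞⊞⊞∙∙∙∙⊞⊞??
⊞⊞⊞⊞⊞⊞⊞⊞⊞??
⊞⊞⊞⊞⊞⊞⊞⊞⊞??
⊞??????????
⊞??????????

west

⊞⊞?????????
⊞⊞?????????
⊞⊞⊞⊞⊞⊞⊞????
⊞⊞⊞⊞∙∙∙∙⊞⊞?
⊞⊞⊞⊞∙∙∙∙⊞⊞?
⊞⊞⊞⊞∙⊚∙∙∙∙?
⊞⊞⊞⊞∙∙∙∙⊞⊞?
⊞⊞⊞⊞⊞⊞⊞⊞⊞⊞?
⊞⊞⊞⊞⊞⊞⊞⊞⊞⊞?
⊞⊞?????????
⊞⊞?????????

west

⊞⊞⊞????????
⊞⊞⊞????????
⊞⊞⊞⊞⊞⊞⊞⊞???
⊞⊞⊞⊞⊞∙∙∙∙⊞⊞
⊞⊞⊞⊞⊞∙∙∙∙⊞⊞
⊞⊞⊞⊞⊞⊚∙∙∙∙∙
⊞⊞⊞⊞⊞∙∙∙∙⊞⊞
⊞⊞⊞⊞⊞⊞⊞⊞⊞⊞⊞
⊞⊞⊞⊞⊞⊞⊞⊞⊞⊞⊞
⊞⊞⊞????????
⊞⊞⊞????????

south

⊞⊞⊞????????
⊞⊞⊞⊞⊞⊞⊞⊞???
⊞⊞⊞⊞⊞∙∙∙∙⊞⊞
⊞⊞⊞⊞⊞∙∙∙∙⊞⊞
⊞⊞⊞⊞⊞∙∙∙∙∙∙
⊞⊞⊞⊞⊞⊚∙∙∙⊞⊞
⊞⊞⊞⊞⊞⊞⊞⊞⊞⊞⊞
⊞⊞⊞⊞⊞⊞⊞⊞⊞⊞⊞
⊞⊞⊞????????
⊞⊞⊞????????
⊞⊞⊞????????

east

⊞⊞?????????
⊞⊞⊞⊞⊞⊞⊞????
⊞⊞⊞⊞∙∙∙∙⊞⊞?
⊞⊞⊞⊞∙∙∙∙⊞⊞?
⊞⊞⊞⊞∙∙∙∙∙∙?
⊞⊞⊞⊞∙⊚∙∙⊞⊞?
⊞⊞⊞⊞⊞⊞⊞⊞⊞⊞?
⊞⊞⊞⊞⊞⊞⊞⊞⊞⊞?
⊞⊞?????????
⊞⊞?????????
⊞⊞?????????

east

⊞??????????
⊞⊞⊞⊞⊞⊞?????
⊞⊞⊞∙∙∙∙⊞⊞??
⊞⊞⊞∙∙∙∙⊞⊞??
⊞⊞⊞∙∙∙∙∙∙??
⊞⊞⊞∙∙⊚∙⊞⊞??
⊞⊞⊞⊞⊞⊞⊞⊞⊞??
⊞⊞⊞⊞⊞⊞⊞⊞⊞??
⊞??????????
⊞??????????
⊞??????????

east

???????????
⊞⊞⊞⊞⊞??????
⊞⊞∙∙∙∙⊞⊞???
⊞⊞∙∙∙∙⊞⊞???
⊞⊞∙∙∙∙∙∙???
⊞⊞∙∙∙⊚⊞⊞???
⊞⊞⊞⊞⊞⊞⊞⊞???
⊞⊞⊞⊞⊞⊞⊞⊞???
???????????
???????????
???????????

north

???????????
???????????
⊞⊞⊞⊞⊞??????
⊞⊞∙∙∙∙⊞⊞???
⊞⊞∙∙∙∙⊞⊞???
⊞⊞∙∙∙⊚∙∙???
⊞⊞∙∙∙∙⊞⊞???
⊞⊞⊞⊞⊞⊞⊞⊞???
⊞⊞⊞⊞⊞⊞⊞⊞???
???????????
???????????

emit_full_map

⊞⊞⊞⊞⊞???
⊞⊞∙∙∙∙⊞⊞
⊞⊞∙∙∙∙⊞⊞
⊞⊞∙∙∙⊚∙∙
⊞⊞∙∙∙∙⊞⊞
⊞⊞⊞⊞⊞⊞⊞⊞
⊞⊞⊞⊞⊞⊞⊞⊞

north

???????????
???????????
???????????
⊞⊞⊞⊞⊞⊞⊞⊞???
⊞⊞∙∙∙∙⊞⊞???
⊞⊞∙∙∙⊚⊞⊞???
⊞⊞∙∙∙∙∙∙???
⊞⊞∙∙∙∙⊞⊞???
⊞⊞⊞⊞⊞⊞⊞⊞???
⊞⊞⊞⊞⊞⊞⊞⊞???
???????????

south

???????????
???????????
⊞⊞⊞⊞⊞⊞⊞⊞???
⊞⊞∙∙∙∙⊞⊞???
⊞⊞∙∙∙∙⊞⊞???
⊞⊞∙∙∙⊚∙∙???
⊞⊞∙∙∙∙⊞⊞???
⊞⊞⊞⊞⊞⊞⊞⊞???
⊞⊞⊞⊞⊞⊞⊞⊞???
???????????
???????????

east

???????????
???????????
⊞⊞⊞⊞⊞⊞⊞????
⊞∙∙∙∙⊞⊞⊞???
⊞∙∙∙∙⊞⊞∙???
⊞∙∙∙∙⊚∙∙???
⊞∙∙∙∙⊞⊞∙???
⊞⊞⊞⊞⊞⊞⊞∙???
⊞⊞⊞⊞⊞⊞⊞????
???????????
???????????

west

???????????
???????????
⊞⊞⊞⊞⊞⊞⊞⊞???
⊞⊞∙∙∙∙⊞⊞⊞??
⊞⊞∙∙∙∙⊞⊞∙??
⊞⊞∙∙∙⊚∙∙∙??
⊞⊞∙∙∙∙⊞⊞∙??
⊞⊞⊞⊞⊞⊞⊞⊞∙??
⊞⊞⊞⊞⊞⊞⊞⊞???
???????????
???????????

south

???????????
⊞⊞⊞⊞⊞⊞⊞⊞???
⊞⊞∙∙∙∙⊞⊞⊞??
⊞⊞∙∙∙∙⊞⊞∙??
⊞⊞∙∙∙∙∙∙∙??
⊞⊞∙∙∙⊚⊞⊞∙??
⊞⊞⊞⊞⊞⊞⊞⊞∙??
⊞⊞⊞⊞⊞⊞⊞⊞???
???????????
???????????
???????????

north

???????????
???????????
⊞⊞⊞⊞⊞⊞⊞⊞???
⊞⊞∙∙∙∙⊞⊞⊞??
⊞⊞∙∙∙∙⊞⊞∙??
⊞⊞∙∙∙⊚∙∙∙??
⊞⊞∙∙∙∙⊞⊞∙??
⊞⊞⊞⊞⊞⊞⊞⊞∙??
⊞⊞⊞⊞⊞⊞⊞⊞???
???????????
???????????

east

???????????
???????????
⊞⊞⊞⊞⊞⊞⊞????
⊞∙∙∙∙⊞⊞⊞???
⊞∙∙∙∙⊞⊞∙???
⊞∙∙∙∙⊚∙∙???
⊞∙∙∙∙⊞⊞∙???
⊞⊞⊞⊞⊞⊞⊞∙???
⊞⊞⊞⊞⊞⊞⊞????
???????????
???????????


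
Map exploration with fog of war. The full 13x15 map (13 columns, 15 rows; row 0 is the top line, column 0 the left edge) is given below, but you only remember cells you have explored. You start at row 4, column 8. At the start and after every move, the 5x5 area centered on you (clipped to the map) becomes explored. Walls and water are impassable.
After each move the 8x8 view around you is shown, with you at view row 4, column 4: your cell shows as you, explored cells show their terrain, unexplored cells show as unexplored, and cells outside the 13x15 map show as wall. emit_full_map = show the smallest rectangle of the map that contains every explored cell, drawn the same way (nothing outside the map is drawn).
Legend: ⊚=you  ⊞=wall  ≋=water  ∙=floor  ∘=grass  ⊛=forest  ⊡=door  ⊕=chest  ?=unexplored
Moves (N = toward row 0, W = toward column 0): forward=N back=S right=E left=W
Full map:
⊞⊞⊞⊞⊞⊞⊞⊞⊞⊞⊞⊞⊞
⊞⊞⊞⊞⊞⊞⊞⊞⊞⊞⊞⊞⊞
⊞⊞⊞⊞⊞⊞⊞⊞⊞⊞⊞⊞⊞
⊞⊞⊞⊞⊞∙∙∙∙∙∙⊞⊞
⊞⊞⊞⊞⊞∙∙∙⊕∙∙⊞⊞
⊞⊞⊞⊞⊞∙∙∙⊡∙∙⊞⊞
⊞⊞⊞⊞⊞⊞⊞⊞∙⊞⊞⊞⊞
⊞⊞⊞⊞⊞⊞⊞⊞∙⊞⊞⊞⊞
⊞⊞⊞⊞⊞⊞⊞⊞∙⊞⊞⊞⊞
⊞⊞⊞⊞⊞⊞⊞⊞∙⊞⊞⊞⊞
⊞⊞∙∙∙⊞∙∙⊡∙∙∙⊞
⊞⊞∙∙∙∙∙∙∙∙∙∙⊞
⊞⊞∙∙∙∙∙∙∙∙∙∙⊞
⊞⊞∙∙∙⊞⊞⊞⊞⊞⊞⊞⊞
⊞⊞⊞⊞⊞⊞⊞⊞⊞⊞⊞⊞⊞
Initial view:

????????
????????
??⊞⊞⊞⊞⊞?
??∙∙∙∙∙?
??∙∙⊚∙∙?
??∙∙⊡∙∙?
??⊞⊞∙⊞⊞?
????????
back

????????
??⊞⊞⊞⊞⊞?
??∙∙∙∙∙?
??∙∙⊕∙∙?
??∙∙⊚∙∙?
??⊞⊞∙⊞⊞?
??⊞⊞∙⊞⊞?
????????

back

??⊞⊞⊞⊞⊞?
??∙∙∙∙∙?
??∙∙⊕∙∙?
??∙∙⊡∙∙?
??⊞⊞⊚⊞⊞?
??⊞⊞∙⊞⊞?
??⊞⊞∙⊞⊞?
????????

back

??∙∙∙∙∙?
??∙∙⊕∙∙?
??∙∙⊡∙∙?
??⊞⊞∙⊞⊞?
??⊞⊞⊚⊞⊞?
??⊞⊞∙⊞⊞?
??⊞⊞∙⊞⊞?
????????

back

??∙∙⊕∙∙?
??∙∙⊡∙∙?
??⊞⊞∙⊞⊞?
??⊞⊞∙⊞⊞?
??⊞⊞⊚⊞⊞?
??⊞⊞∙⊞⊞?
??∙∙⊡∙∙?
????????

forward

??∙∙∙∙∙?
??∙∙⊕∙∙?
??∙∙⊡∙∙?
??⊞⊞∙⊞⊞?
??⊞⊞⊚⊞⊞?
??⊞⊞∙⊞⊞?
??⊞⊞∙⊞⊞?
??∙∙⊡∙∙?

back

??∙∙⊕∙∙?
??∙∙⊡∙∙?
??⊞⊞∙⊞⊞?
??⊞⊞∙⊞⊞?
??⊞⊞⊚⊞⊞?
??⊞⊞∙⊞⊞?
??∙∙⊡∙∙?
????????

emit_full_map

⊞⊞⊞⊞⊞
∙∙∙∙∙
∙∙⊕∙∙
∙∙⊡∙∙
⊞⊞∙⊞⊞
⊞⊞∙⊞⊞
⊞⊞⊚⊞⊞
⊞⊞∙⊞⊞
∙∙⊡∙∙

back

??∙∙⊡∙∙?
??⊞⊞∙⊞⊞?
??⊞⊞∙⊞⊞?
??⊞⊞∙⊞⊞?
??⊞⊞⊚⊞⊞?
??∙∙⊡∙∙?
??∙∙∙∙∙?
????????

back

??⊞⊞∙⊞⊞?
??⊞⊞∙⊞⊞?
??⊞⊞∙⊞⊞?
??⊞⊞∙⊞⊞?
??∙∙⊚∙∙?
??∙∙∙∙∙?
??∙∙∙∙∙?
????????

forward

??∙∙⊡∙∙?
??⊞⊞∙⊞⊞?
??⊞⊞∙⊞⊞?
??⊞⊞∙⊞⊞?
??⊞⊞⊚⊞⊞?
??∙∙⊡∙∙?
??∙∙∙∙∙?
??∙∙∙∙∙?

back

??⊞⊞∙⊞⊞?
??⊞⊞∙⊞⊞?
??⊞⊞∙⊞⊞?
??⊞⊞∙⊞⊞?
??∙∙⊚∙∙?
??∙∙∙∙∙?
??∙∙∙∙∙?
????????

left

???⊞⊞∙⊞⊞
???⊞⊞∙⊞⊞
??⊞⊞⊞∙⊞⊞
??⊞⊞⊞∙⊞⊞
??⊞∙⊚⊡∙∙
??∙∙∙∙∙∙
??∙∙∙∙∙∙
????????

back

???⊞⊞∙⊞⊞
??⊞⊞⊞∙⊞⊞
??⊞⊞⊞∙⊞⊞
??⊞∙∙⊡∙∙
??∙∙⊚∙∙∙
??∙∙∙∙∙∙
??⊞⊞⊞⊞⊞?
????????

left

????⊞⊞∙⊞
???⊞⊞⊞∙⊞
??⊞⊞⊞⊞∙⊞
??∙⊞∙∙⊡∙
??∙∙⊚∙∙∙
??∙∙∙∙∙∙
??∙⊞⊞⊞⊞⊞
????????

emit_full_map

??⊞⊞⊞⊞⊞
??∙∙∙∙∙
??∙∙⊕∙∙
??∙∙⊡∙∙
??⊞⊞∙⊞⊞
??⊞⊞∙⊞⊞
?⊞⊞⊞∙⊞⊞
⊞⊞⊞⊞∙⊞⊞
∙⊞∙∙⊡∙∙
∙∙⊚∙∙∙∙
∙∙∙∙∙∙∙
∙⊞⊞⊞⊞⊞?

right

???⊞⊞∙⊞⊞
??⊞⊞⊞∙⊞⊞
?⊞⊞⊞⊞∙⊞⊞
?∙⊞∙∙⊡∙∙
?∙∙∙⊚∙∙∙
?∙∙∙∙∙∙∙
?∙⊞⊞⊞⊞⊞?
????????

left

????⊞⊞∙⊞
???⊞⊞⊞∙⊞
??⊞⊞⊞⊞∙⊞
??∙⊞∙∙⊡∙
??∙∙⊚∙∙∙
??∙∙∙∙∙∙
??∙⊞⊞⊞⊞⊞
????????

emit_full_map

??⊞⊞⊞⊞⊞
??∙∙∙∙∙
??∙∙⊕∙∙
??∙∙⊡∙∙
??⊞⊞∙⊞⊞
??⊞⊞∙⊞⊞
?⊞⊞⊞∙⊞⊞
⊞⊞⊞⊞∙⊞⊞
∙⊞∙∙⊡∙∙
∙∙⊚∙∙∙∙
∙∙∙∙∙∙∙
∙⊞⊞⊞⊞⊞?


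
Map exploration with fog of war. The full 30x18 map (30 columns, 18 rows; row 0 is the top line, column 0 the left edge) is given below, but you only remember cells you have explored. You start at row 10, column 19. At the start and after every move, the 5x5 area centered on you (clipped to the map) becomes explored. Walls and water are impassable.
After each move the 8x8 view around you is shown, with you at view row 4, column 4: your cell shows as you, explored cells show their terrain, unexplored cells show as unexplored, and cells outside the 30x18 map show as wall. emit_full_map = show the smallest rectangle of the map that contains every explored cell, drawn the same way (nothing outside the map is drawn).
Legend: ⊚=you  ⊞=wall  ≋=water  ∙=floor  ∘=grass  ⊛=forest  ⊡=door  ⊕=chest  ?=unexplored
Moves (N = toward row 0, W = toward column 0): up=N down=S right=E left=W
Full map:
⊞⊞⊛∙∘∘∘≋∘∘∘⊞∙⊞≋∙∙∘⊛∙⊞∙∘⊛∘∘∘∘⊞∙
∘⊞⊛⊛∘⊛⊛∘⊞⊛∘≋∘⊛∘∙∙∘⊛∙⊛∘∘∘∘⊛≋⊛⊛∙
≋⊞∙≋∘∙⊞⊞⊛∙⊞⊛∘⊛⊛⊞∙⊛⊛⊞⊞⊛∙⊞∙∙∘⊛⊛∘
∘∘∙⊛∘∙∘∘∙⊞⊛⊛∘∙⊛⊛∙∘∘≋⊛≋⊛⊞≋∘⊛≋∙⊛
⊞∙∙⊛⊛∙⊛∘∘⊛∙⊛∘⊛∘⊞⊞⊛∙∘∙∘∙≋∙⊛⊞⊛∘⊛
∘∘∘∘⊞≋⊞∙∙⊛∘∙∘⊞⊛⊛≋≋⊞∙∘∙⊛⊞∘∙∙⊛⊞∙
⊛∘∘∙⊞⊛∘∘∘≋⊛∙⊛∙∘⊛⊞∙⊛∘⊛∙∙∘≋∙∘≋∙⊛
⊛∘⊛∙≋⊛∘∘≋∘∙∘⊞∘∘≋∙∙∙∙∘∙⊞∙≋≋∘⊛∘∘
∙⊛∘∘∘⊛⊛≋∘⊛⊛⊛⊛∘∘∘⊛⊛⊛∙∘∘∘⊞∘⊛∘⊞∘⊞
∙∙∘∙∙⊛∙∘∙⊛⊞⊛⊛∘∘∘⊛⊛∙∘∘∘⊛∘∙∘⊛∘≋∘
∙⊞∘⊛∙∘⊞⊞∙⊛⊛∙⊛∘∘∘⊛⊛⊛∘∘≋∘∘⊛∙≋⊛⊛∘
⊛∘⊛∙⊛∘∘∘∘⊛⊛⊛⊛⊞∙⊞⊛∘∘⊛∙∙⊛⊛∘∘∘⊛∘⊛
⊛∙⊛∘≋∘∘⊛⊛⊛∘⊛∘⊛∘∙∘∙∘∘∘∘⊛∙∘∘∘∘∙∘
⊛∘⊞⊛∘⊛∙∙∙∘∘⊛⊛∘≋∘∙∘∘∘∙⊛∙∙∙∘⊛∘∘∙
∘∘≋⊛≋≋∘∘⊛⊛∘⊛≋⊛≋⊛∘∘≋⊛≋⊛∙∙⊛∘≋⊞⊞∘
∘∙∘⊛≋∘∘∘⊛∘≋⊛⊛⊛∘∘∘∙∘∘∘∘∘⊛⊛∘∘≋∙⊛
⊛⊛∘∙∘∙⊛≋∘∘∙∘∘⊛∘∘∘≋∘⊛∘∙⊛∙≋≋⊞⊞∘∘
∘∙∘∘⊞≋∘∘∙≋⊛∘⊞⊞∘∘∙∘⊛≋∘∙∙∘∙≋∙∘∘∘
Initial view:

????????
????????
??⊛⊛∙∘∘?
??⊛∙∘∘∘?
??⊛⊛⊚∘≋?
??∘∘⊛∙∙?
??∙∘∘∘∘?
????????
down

????????
??⊛⊛∙∘∘?
??⊛∙∘∘∘?
??⊛⊛∘∘≋?
??∘∘⊚∙∙?
??∙∘∘∘∘?
??∘∘∘∙⊛?
????????

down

??⊛⊛∙∘∘?
??⊛∙∘∘∘?
??⊛⊛∘∘≋?
??∘∘⊛∙∙?
??∙∘⊚∘∘?
??∘∘∘∙⊛?
??∘≋⊛≋⊛?
????????

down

??⊛∙∘∘∘?
??⊛⊛∘∘≋?
??∘∘⊛∙∙?
??∙∘∘∘∘?
??∘∘⊚∙⊛?
??∘≋⊛≋⊛?
??∙∘∘∘∘?
????????

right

?⊛∙∘∘∘??
?⊛⊛∘∘≋??
?∘∘⊛∙∙⊛?
?∙∘∘∘∘⊛?
?∘∘∘⊚⊛∙?
?∘≋⊛≋⊛∙?
?∙∘∘∘∘∘?
????????

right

⊛∙∘∘∘???
⊛⊛∘∘≋???
∘∘⊛∙∙⊛⊛?
∙∘∘∘∘⊛∙?
∘∘∘∙⊚∙∙?
∘≋⊛≋⊛∙∙?
∙∘∘∘∘∘⊛?
????????

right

∙∘∘∘????
⊛∘∘≋????
∘⊛∙∙⊛⊛∘?
∘∘∘∘⊛∙∘?
∘∘∙⊛⊚∙∙?
≋⊛≋⊛∙∙⊛?
∘∘∘∘∘⊛⊛?
????????

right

∘∘∘?????
∘∘≋?????
⊛∙∙⊛⊛∘∘?
∘∘∘⊛∙∘∘?
∘∙⊛∙⊚∙∘?
⊛≋⊛∙∙⊛∘?
∘∘∘∘⊛⊛∘?
????????

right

∘∘??????
∘≋??????
∙∙⊛⊛∘∘∘?
∘∘⊛∙∘∘∘?
∙⊛∙∙⊚∘⊛?
≋⊛∙∙⊛∘≋?
∘∘∘⊛⊛∘∘?
????????

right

∘???????
≋???????
∙⊛⊛∘∘∘⊛?
∘⊛∙∘∘∘∘?
⊛∙∙∙⊚⊛∘?
⊛∙∙⊛∘≋⊞?
∘∘⊛⊛∘∘≋?
????????

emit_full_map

⊛⊛∙∘∘??????
⊛∙∘∘∘??????
⊛⊛∘∘≋??????
∘∘⊛∙∙⊛⊛∘∘∘⊛
∙∘∘∘∘⊛∙∘∘∘∘
∘∘∘∙⊛∙∙∙⊚⊛∘
∘≋⊛≋⊛∙∙⊛∘≋⊞
∙∘∘∘∘∘⊛⊛∘∘≋

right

????????
????????
⊛⊛∘∘∘⊛∘?
⊛∙∘∘∘∘∙?
∙∙∙∘⊚∘∘?
∙∙⊛∘≋⊞⊞?
∘⊛⊛∘∘≋∙?
????????

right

???????⊞
???????⊞
⊛∘∘∘⊛∘⊛⊞
∙∘∘∘∘∙∘⊞
∙∙∘⊛⊚∘∙⊞
∙⊛∘≋⊞⊞∘⊞
⊛⊛∘∘≋∙⊛⊞
???????⊞

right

??????⊞⊞
??????⊞⊞
∘∘∘⊛∘⊛⊞⊞
∘∘∘∘∙∘⊞⊞
∙∘⊛∘⊚∙⊞⊞
⊛∘≋⊞⊞∘⊞⊞
⊛∘∘≋∙⊛⊞⊞
??????⊞⊞

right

?????⊞⊞⊞
?????⊞⊞⊞
∘∘⊛∘⊛⊞⊞⊞
∘∘∘∙∘⊞⊞⊞
∘⊛∘∘⊚⊞⊞⊞
∘≋⊞⊞∘⊞⊞⊞
∘∘≋∙⊛⊞⊞⊞
?????⊞⊞⊞

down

?????⊞⊞⊞
∘∘⊛∘⊛⊞⊞⊞
∘∘∘∙∘⊞⊞⊞
∘⊛∘∘∙⊞⊞⊞
∘≋⊞⊞⊚⊞⊞⊞
∘∘≋∙⊛⊞⊞⊞
??⊞∘∘⊞⊞⊞
?????⊞⊞⊞

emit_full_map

⊛⊛∙∘∘????????
⊛∙∘∘∘????????
⊛⊛∘∘≋????????
∘∘⊛∙∙⊛⊛∘∘∘⊛∘⊛
∙∘∘∘∘⊛∙∘∘∘∘∙∘
∘∘∘∙⊛∙∙∙∘⊛∘∘∙
∘≋⊛≋⊛∙∙⊛∘≋⊞⊞⊚
∙∘∘∘∘∘⊛⊛∘∘≋∙⊛
??????????⊞∘∘

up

?????⊞⊞⊞
?????⊞⊞⊞
∘∘⊛∘⊛⊞⊞⊞
∘∘∘∙∘⊞⊞⊞
∘⊛∘∘⊚⊞⊞⊞
∘≋⊞⊞∘⊞⊞⊞
∘∘≋∙⊛⊞⊞⊞
??⊞∘∘⊞⊞⊞

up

?????⊞⊞⊞
?????⊞⊞⊞
??⊛⊛∘⊞⊞⊞
∘∘⊛∘⊛⊞⊞⊞
∘∘∘∙⊚⊞⊞⊞
∘⊛∘∘∙⊞⊞⊞
∘≋⊞⊞∘⊞⊞⊞
∘∘≋∙⊛⊞⊞⊞

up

?????⊞⊞⊞
?????⊞⊞⊞
??∘≋∘⊞⊞⊞
??⊛⊛∘⊞⊞⊞
∘∘⊛∘⊚⊞⊞⊞
∘∘∘∙∘⊞⊞⊞
∘⊛∘∘∙⊞⊞⊞
∘≋⊞⊞∘⊞⊞⊞

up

?????⊞⊞⊞
?????⊞⊞⊞
??⊞∘⊞⊞⊞⊞
??∘≋∘⊞⊞⊞
??⊛⊛⊚⊞⊞⊞
∘∘⊛∘⊛⊞⊞⊞
∘∘∘∙∘⊞⊞⊞
∘⊛∘∘∙⊞⊞⊞

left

??????⊞⊞
??????⊞⊞
??∘⊞∘⊞⊞⊞
??⊛∘≋∘⊞⊞
??≋⊛⊚∘⊞⊞
∘∘∘⊛∘⊛⊞⊞
∘∘∘∘∙∘⊞⊞
∙∘⊛∘∘∙⊞⊞

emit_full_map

⊛⊛∙∘∘????∘⊞∘⊞
⊛∙∘∘∘????⊛∘≋∘
⊛⊛∘∘≋????≋⊛⊚∘
∘∘⊛∙∙⊛⊛∘∘∘⊛∘⊛
∙∘∘∘∘⊛∙∘∘∘∘∙∘
∘∘∘∙⊛∙∙∙∘⊛∘∘∙
∘≋⊛≋⊛∙∙⊛∘≋⊞⊞∘
∙∘∘∘∘∘⊛⊛∘∘≋∙⊛
??????????⊞∘∘

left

???????⊞
???????⊞
??⊛∘⊞∘⊞⊞
??∘⊛∘≋∘⊞
??∙≋⊚⊛∘⊞
⊛∘∘∘⊛∘⊛⊞
∙∘∘∘∘∙∘⊞
∙∙∘⊛∘∘∙⊞

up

???????⊞
???????⊞
??≋∘⊛∘∘⊞
??⊛∘⊞∘⊞⊞
??∘⊛⊚≋∘⊞
??∙≋⊛⊛∘⊞
⊛∘∘∘⊛∘⊛⊞
∙∘∘∘∘∙∘⊞

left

????????
????????
??≋≋∘⊛∘∘
??∘⊛∘⊞∘⊞
??∙∘⊚∘≋∘
??⊛∙≋⊛⊛∘
⊛⊛∘∘∘⊛∘⊛
⊛∙∘∘∘∘∙∘

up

????????
????????
??≋∙∘≋∙?
??≋≋∘⊛∘∘
??∘⊛⊚⊞∘⊞
??∙∘⊛∘≋∘
??⊛∙≋⊛⊛∘
⊛⊛∘∘∘⊛∘⊛

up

????????
????????
??∘∙∙⊛⊞?
??≋∙∘≋∙?
??≋≋⊚⊛∘∘
??∘⊛∘⊞∘⊞
??∙∘⊛∘≋∘
??⊛∙≋⊛⊛∘

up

????????
????????
??∙⊛⊞⊛∘?
??∘∙∙⊛⊞?
??≋∙⊚≋∙?
??≋≋∘⊛∘∘
??∘⊛∘⊞∘⊞
??∙∘⊛∘≋∘

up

????????
????????
??≋∘⊛≋∙?
??∙⊛⊞⊛∘?
??∘∙⊚⊛⊞?
??≋∙∘≋∙?
??≋≋∘⊛∘∘
??∘⊛∘⊞∘⊞

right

???????⊞
???????⊞
?≋∘⊛≋∙⊛⊞
?∙⊛⊞⊛∘⊛⊞
?∘∙∙⊚⊞∙⊞
?≋∙∘≋∙⊛⊞
?≋≋∘⊛∘∘⊞
?∘⊛∘⊞∘⊞⊞

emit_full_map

???????≋∘⊛≋∙⊛
???????∙⊛⊞⊛∘⊛
???????∘∙∙⊚⊞∙
???????≋∙∘≋∙⊛
???????≋≋∘⊛∘∘
⊛⊛∙∘∘??∘⊛∘⊞∘⊞
⊛∙∘∘∘??∙∘⊛∘≋∘
⊛⊛∘∘≋??⊛∙≋⊛⊛∘
∘∘⊛∙∙⊛⊛∘∘∘⊛∘⊛
∙∘∘∘∘⊛∙∘∘∘∘∙∘
∘∘∘∙⊛∙∙∙∘⊛∘∘∙
∘≋⊛≋⊛∙∙⊛∘≋⊞⊞∘
∙∘∘∘∘∘⊛⊛∘∘≋∙⊛
??????????⊞∘∘

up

???????⊞
???????⊞
??∙∘⊛⊛∘⊞
?≋∘⊛≋∙⊛⊞
?∙⊛⊞⊚∘⊛⊞
?∘∙∙⊛⊞∙⊞
?≋∙∘≋∙⊛⊞
?≋≋∘⊛∘∘⊞

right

??????⊞⊞
??????⊞⊞
?∙∘⊛⊛∘⊞⊞
≋∘⊛≋∙⊛⊞⊞
∙⊛⊞⊛⊚⊛⊞⊞
∘∙∙⊛⊞∙⊞⊞
≋∙∘≋∙⊛⊞⊞
≋≋∘⊛∘∘⊞⊞

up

⊞⊞⊞⊞⊞⊞⊞⊞
??????⊞⊞
??≋⊛⊛∙⊞⊞
?∙∘⊛⊛∘⊞⊞
≋∘⊛≋⊚⊛⊞⊞
∙⊛⊞⊛∘⊛⊞⊞
∘∙∙⊛⊞∙⊞⊞
≋∙∘≋∙⊛⊞⊞

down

??????⊞⊞
??≋⊛⊛∙⊞⊞
?∙∘⊛⊛∘⊞⊞
≋∘⊛≋∙⊛⊞⊞
∙⊛⊞⊛⊚⊛⊞⊞
∘∙∙⊛⊞∙⊞⊞
≋∙∘≋∙⊛⊞⊞
≋≋∘⊛∘∘⊞⊞

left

???????⊞
???≋⊛⊛∙⊞
??∙∘⊛⊛∘⊞
?≋∘⊛≋∙⊛⊞
?∙⊛⊞⊚∘⊛⊞
?∘∙∙⊛⊞∙⊞
?≋∙∘≋∙⊛⊞
?≋≋∘⊛∘∘⊞

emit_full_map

?????????≋⊛⊛∙
????????∙∘⊛⊛∘
???????≋∘⊛≋∙⊛
???????∙⊛⊞⊚∘⊛
???????∘∙∙⊛⊞∙
???????≋∙∘≋∙⊛
???????≋≋∘⊛∘∘
⊛⊛∙∘∘??∘⊛∘⊞∘⊞
⊛∙∘∘∘??∙∘⊛∘≋∘
⊛⊛∘∘≋??⊛∙≋⊛⊛∘
∘∘⊛∙∙⊛⊛∘∘∘⊛∘⊛
∙∘∘∘∘⊛∙∘∘∘∘∙∘
∘∘∘∙⊛∙∙∙∘⊛∘∘∙
∘≋⊛≋⊛∙∙⊛∘≋⊞⊞∘
∙∘∘∘∘∘⊛⊛∘∘≋∙⊛
??????????⊞∘∘

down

???≋⊛⊛∙⊞
??∙∘⊛⊛∘⊞
?≋∘⊛≋∙⊛⊞
?∙⊛⊞⊛∘⊛⊞
?∘∙∙⊚⊞∙⊞
?≋∙∘≋∙⊛⊞
?≋≋∘⊛∘∘⊞
?∘⊛∘⊞∘⊞⊞

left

????≋⊛⊛∙
???∙∘⊛⊛∘
??≋∘⊛≋∙⊛
??∙⊛⊞⊛∘⊛
??∘∙⊚⊛⊞∙
??≋∙∘≋∙⊛
??≋≋∘⊛∘∘
??∘⊛∘⊞∘⊞

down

???∙∘⊛⊛∘
??≋∘⊛≋∙⊛
??∙⊛⊞⊛∘⊛
??∘∙∙⊛⊞∙
??≋∙⊚≋∙⊛
??≋≋∘⊛∘∘
??∘⊛∘⊞∘⊞
??∙∘⊛∘≋∘

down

??≋∘⊛≋∙⊛
??∙⊛⊞⊛∘⊛
??∘∙∙⊛⊞∙
??≋∙∘≋∙⊛
??≋≋⊚⊛∘∘
??∘⊛∘⊞∘⊞
??∙∘⊛∘≋∘
??⊛∙≋⊛⊛∘

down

??∙⊛⊞⊛∘⊛
??∘∙∙⊛⊞∙
??≋∙∘≋∙⊛
??≋≋∘⊛∘∘
??∘⊛⊚⊞∘⊞
??∙∘⊛∘≋∘
??⊛∙≋⊛⊛∘
⊛⊛∘∘∘⊛∘⊛

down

??∘∙∙⊛⊞∙
??≋∙∘≋∙⊛
??≋≋∘⊛∘∘
??∘⊛∘⊞∘⊞
??∙∘⊚∘≋∘
??⊛∙≋⊛⊛∘
⊛⊛∘∘∘⊛∘⊛
⊛∙∘∘∘∘∙∘

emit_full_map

?????????≋⊛⊛∙
????????∙∘⊛⊛∘
???????≋∘⊛≋∙⊛
???????∙⊛⊞⊛∘⊛
???????∘∙∙⊛⊞∙
???????≋∙∘≋∙⊛
???????≋≋∘⊛∘∘
⊛⊛∙∘∘??∘⊛∘⊞∘⊞
⊛∙∘∘∘??∙∘⊚∘≋∘
⊛⊛∘∘≋??⊛∙≋⊛⊛∘
∘∘⊛∙∙⊛⊛∘∘∘⊛∘⊛
∙∘∘∘∘⊛∙∘∘∘∘∙∘
∘∘∘∙⊛∙∙∙∘⊛∘∘∙
∘≋⊛≋⊛∙∙⊛∘≋⊞⊞∘
∙∘∘∘∘∘⊛⊛∘∘≋∙⊛
??????????⊞∘∘

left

???∘∙∙⊛⊞
???≋∙∘≋∙
??∙≋≋∘⊛∘
∘?⊞∘⊛∘⊞∘
∘?∘∙⊚⊛∘≋
≋?∘⊛∙≋⊛⊛
∙⊛⊛∘∘∘⊛∘
∘⊛∙∘∘∘∘∙

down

???≋∙∘≋∙
??∙≋≋∘⊛∘
∘?⊞∘⊛∘⊞∘
∘?∘∙∘⊛∘≋
≋?∘⊛⊚≋⊛⊛
∙⊛⊛∘∘∘⊛∘
∘⊛∙∘∘∘∘∙
⊛∙∙∙∘⊛∘∘

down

??∙≋≋∘⊛∘
∘?⊞∘⊛∘⊞∘
∘?∘∙∘⊛∘≋
≋?∘⊛∙≋⊛⊛
∙⊛⊛∘⊚∘⊛∘
∘⊛∙∘∘∘∘∙
⊛∙∙∙∘⊛∘∘
⊛∙∙⊛∘≋⊞⊞

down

∘?⊞∘⊛∘⊞∘
∘?∘∙∘⊛∘≋
≋?∘⊛∙≋⊛⊛
∙⊛⊛∘∘∘⊛∘
∘⊛∙∘⊚∘∘∙
⊛∙∙∙∘⊛∘∘
⊛∙∙⊛∘≋⊞⊞
∘∘⊛⊛∘∘≋∙

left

∘∘?⊞∘⊛∘⊞
∘∘?∘∙∘⊛∘
∘≋∘∘⊛∙≋⊛
∙∙⊛⊛∘∘∘⊛
∘∘⊛∙⊚∘∘∘
∙⊛∙∙∙∘⊛∘
≋⊛∙∙⊛∘≋⊞
∘∘∘⊛⊛∘∘≋

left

∙∘∘?⊞∘⊛∘
∘∘∘?∘∙∘⊛
∘∘≋∘∘⊛∙≋
⊛∙∙⊛⊛∘∘∘
∘∘∘⊛⊚∘∘∘
∘∙⊛∙∙∙∘⊛
⊛≋⊛∙∙⊛∘≋
∘∘∘∘⊛⊛∘∘

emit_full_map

?????????≋⊛⊛∙
????????∙∘⊛⊛∘
???????≋∘⊛≋∙⊛
???????∙⊛⊞⊛∘⊛
???????∘∙∙⊛⊞∙
???????≋∙∘≋∙⊛
??????∙≋≋∘⊛∘∘
⊛⊛∙∘∘?⊞∘⊛∘⊞∘⊞
⊛∙∘∘∘?∘∙∘⊛∘≋∘
⊛⊛∘∘≋∘∘⊛∙≋⊛⊛∘
∘∘⊛∙∙⊛⊛∘∘∘⊛∘⊛
∙∘∘∘∘⊛⊚∘∘∘∘∙∘
∘∘∘∙⊛∙∙∙∘⊛∘∘∙
∘≋⊛≋⊛∙∙⊛∘≋⊞⊞∘
∙∘∘∘∘∘⊛⊛∘∘≋∙⊛
??????????⊞∘∘
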